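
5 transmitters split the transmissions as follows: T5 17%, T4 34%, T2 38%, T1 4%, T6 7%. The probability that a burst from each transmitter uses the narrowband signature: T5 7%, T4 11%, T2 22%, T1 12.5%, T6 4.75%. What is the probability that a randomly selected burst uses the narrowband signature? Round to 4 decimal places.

0.1412

Compute prior × likelihood for every hypothesis:
  T5: 0.17 × 0.07 = 0.0119
  T4: 0.34 × 0.11 = 0.0374
  T2: 0.38 × 0.22 = 0.0836
  T1: 0.04 × 0.125 = 0.005
  T6: 0.07 × 0.0475 = 0.003325
P(narrowband) = 0.0119 + 0.0374 + 0.0836 + 0.005 + 0.003325 = 0.141225 → 0.1412.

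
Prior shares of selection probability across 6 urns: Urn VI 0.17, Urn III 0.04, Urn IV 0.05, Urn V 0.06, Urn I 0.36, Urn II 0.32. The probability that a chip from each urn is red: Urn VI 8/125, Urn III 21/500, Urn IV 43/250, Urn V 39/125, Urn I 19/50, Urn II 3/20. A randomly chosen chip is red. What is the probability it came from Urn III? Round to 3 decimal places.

By Bayes' rule, posterior ∝ prior × likelihood:
  Urn VI: 0.17 × 0.064 = 0.01088
  Urn III: 0.04 × 0.042 = 0.00168
  Urn IV: 0.05 × 0.172 = 0.0086
  Urn V: 0.06 × 0.312 = 0.01872
  Urn I: 0.36 × 0.38 = 0.1368
  Urn II: 0.32 × 0.15 = 0.048
Total = 0.22468.
P(Urn III | evidence) = 0.00168 / 0.22468 ≈ 0.007.

0.007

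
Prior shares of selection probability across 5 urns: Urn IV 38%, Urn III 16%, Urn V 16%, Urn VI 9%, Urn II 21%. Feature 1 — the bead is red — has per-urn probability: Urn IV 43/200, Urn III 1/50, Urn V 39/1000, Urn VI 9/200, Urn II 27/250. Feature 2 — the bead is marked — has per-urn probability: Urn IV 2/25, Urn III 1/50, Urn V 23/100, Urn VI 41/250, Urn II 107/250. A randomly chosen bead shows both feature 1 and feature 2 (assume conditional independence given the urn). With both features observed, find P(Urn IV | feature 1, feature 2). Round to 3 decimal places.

Compute prior × likelihood for every hypothesis:
  Urn IV: 0.38 × 0.215 × 0.08 = 0.006536
  Urn III: 0.16 × 0.02 × 0.02 = 0.000064
  Urn V: 0.16 × 0.039 × 0.23 = 0.0014352
  Urn VI: 0.09 × 0.045 × 0.164 = 0.0006642
  Urn II: 0.21 × 0.108 × 0.428 = 0.00970704
Sum = 0.01840644.
P(Urn IV | evidence) = 0.006536 / 0.01840644 ≈ 0.355.

0.355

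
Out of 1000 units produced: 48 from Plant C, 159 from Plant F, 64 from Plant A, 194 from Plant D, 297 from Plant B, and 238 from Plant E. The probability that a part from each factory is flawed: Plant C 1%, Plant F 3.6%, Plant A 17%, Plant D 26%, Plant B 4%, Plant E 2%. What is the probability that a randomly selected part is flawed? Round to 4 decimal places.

0.0842

Unnormalized posteriors (prior × likelihood):
  Plant C: 0.048 × 0.01 = 0.00048
  Plant F: 0.159 × 0.036 = 0.005724
  Plant A: 0.064 × 0.17 = 0.01088
  Plant D: 0.194 × 0.26 = 0.05044
  Plant B: 0.297 × 0.04 = 0.01188
  Plant E: 0.238 × 0.02 = 0.00476
P(flawed) = 0.00048 + 0.005724 + 0.01088 + 0.05044 + 0.01188 + 0.00476 = 0.084164 → 0.0842.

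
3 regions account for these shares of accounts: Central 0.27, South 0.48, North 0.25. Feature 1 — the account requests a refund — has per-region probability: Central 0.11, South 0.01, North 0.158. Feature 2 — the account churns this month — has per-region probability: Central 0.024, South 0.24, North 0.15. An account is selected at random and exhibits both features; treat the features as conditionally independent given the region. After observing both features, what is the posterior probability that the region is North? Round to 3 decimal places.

0.761

Prior × likelihood for each hypothesis:
  Central: 0.27 × 0.11 × 0.024 = 0.0007128
  South: 0.48 × 0.01 × 0.24 = 0.001152
  North: 0.25 × 0.158 × 0.15 = 0.005925
Normalizing constant = 0.0077898.
P(North | evidence) = 0.005925 / 0.0077898 ≈ 0.761.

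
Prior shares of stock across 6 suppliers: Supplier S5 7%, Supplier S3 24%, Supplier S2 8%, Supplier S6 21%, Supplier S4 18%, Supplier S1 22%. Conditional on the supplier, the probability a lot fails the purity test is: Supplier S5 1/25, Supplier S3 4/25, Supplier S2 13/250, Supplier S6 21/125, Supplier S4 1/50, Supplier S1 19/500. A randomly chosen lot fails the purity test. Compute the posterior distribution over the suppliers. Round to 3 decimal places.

Supplier S5 0.030, Supplier S3 0.415, Supplier S2 0.045, Supplier S6 0.381, Supplier S4 0.039, Supplier S1 0.090

Compute prior × likelihood for every hypothesis:
  Supplier S5: 0.07 × 0.04 = 0.0028
  Supplier S3: 0.24 × 0.16 = 0.0384
  Supplier S2: 0.08 × 0.052 = 0.00416
  Supplier S6: 0.21 × 0.168 = 0.03528
  Supplier S4: 0.18 × 0.02 = 0.0036
  Supplier S1: 0.22 × 0.038 = 0.00836
Total = 0.0926.
P(Supplier S5 | off-spec) = 0.0028/0.0926 ≈ 0.030
P(Supplier S3 | off-spec) = 0.0384/0.0926 ≈ 0.415
P(Supplier S2 | off-spec) = 0.00416/0.0926 ≈ 0.045
P(Supplier S6 | off-spec) = 0.03528/0.0926 ≈ 0.381
P(Supplier S4 | off-spec) = 0.0036/0.0926 ≈ 0.039
P(Supplier S1 | off-spec) = 0.00836/0.0926 ≈ 0.090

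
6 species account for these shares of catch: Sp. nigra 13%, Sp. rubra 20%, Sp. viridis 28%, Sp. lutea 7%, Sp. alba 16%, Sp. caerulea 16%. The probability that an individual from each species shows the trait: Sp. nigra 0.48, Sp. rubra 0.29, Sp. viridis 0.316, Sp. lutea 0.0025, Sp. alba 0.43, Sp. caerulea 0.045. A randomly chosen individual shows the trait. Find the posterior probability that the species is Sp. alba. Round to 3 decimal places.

0.241

By Bayes' rule, posterior ∝ prior × likelihood:
  Sp. nigra: 0.13 × 0.48 = 0.0624
  Sp. rubra: 0.2 × 0.29 = 0.058
  Sp. viridis: 0.28 × 0.316 = 0.08848
  Sp. lutea: 0.07 × 0.0025 = 0.000175
  Sp. alba: 0.16 × 0.43 = 0.0688
  Sp. caerulea: 0.16 × 0.045 = 0.0072
Normalizing constant = 0.285055.
P(Sp. alba | evidence) = 0.0688 / 0.285055 ≈ 0.241.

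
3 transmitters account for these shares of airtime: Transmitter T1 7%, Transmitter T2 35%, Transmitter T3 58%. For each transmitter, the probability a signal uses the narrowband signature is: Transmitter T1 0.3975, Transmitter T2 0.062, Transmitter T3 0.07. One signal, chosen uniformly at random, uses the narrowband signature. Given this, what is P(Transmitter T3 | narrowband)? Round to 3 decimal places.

0.450

Unnormalized posteriors (prior × likelihood):
  Transmitter T1: 0.07 × 0.3975 = 0.027825
  Transmitter T2: 0.35 × 0.062 = 0.0217
  Transmitter T3: 0.58 × 0.07 = 0.0406
Normalizing constant = 0.090125.
P(Transmitter T3 | evidence) = 0.0406 / 0.090125 ≈ 0.450.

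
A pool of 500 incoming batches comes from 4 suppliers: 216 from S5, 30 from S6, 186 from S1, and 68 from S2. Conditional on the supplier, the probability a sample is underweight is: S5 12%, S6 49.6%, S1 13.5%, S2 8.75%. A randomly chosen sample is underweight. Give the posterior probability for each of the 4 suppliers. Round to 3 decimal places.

Prior × likelihood for each hypothesis:
  S5: 0.432 × 0.12 = 0.05184
  S6: 0.06 × 0.496 = 0.02976
  S1: 0.372 × 0.135 = 0.05022
  S2: 0.136 × 0.0875 = 0.0119
Sum = 0.14372.
P(S5 | underweight) = 0.05184/0.14372 ≈ 0.361
P(S6 | underweight) = 0.02976/0.14372 ≈ 0.207
P(S1 | underweight) = 0.05022/0.14372 ≈ 0.349
P(S2 | underweight) = 0.0119/0.14372 ≈ 0.083

S5 0.361, S6 0.207, S1 0.349, S2 0.083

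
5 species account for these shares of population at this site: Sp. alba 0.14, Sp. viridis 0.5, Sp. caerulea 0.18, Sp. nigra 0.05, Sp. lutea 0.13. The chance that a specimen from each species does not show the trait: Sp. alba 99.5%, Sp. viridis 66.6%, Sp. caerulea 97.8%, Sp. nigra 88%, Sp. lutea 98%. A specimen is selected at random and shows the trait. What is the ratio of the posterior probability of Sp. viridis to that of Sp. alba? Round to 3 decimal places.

Taking complements, P(trait | each) = Sp. alba 0.005, Sp. viridis 0.334, Sp. caerulea 0.022, Sp. nigra 0.12, Sp. lutea 0.02.
Compute prior × likelihood for every hypothesis:
  Sp. alba: 0.14 × 0.005 = 0.0007
  Sp. viridis: 0.5 × 0.334 = 0.167
  Sp. caerulea: 0.18 × 0.022 = 0.00396
  Sp. nigra: 0.05 × 0.12 = 0.006
  Sp. lutea: 0.13 × 0.02 = 0.0026
Sum = 0.18026.
The ratio is 0.167 / 0.0007 (the normalizer cancels) = 238.571.

238.571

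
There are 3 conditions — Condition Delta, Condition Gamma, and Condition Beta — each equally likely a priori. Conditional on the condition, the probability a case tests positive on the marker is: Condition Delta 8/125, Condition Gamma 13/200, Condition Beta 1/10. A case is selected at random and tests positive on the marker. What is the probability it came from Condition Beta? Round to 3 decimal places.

0.437

With a uniform prior (1/3 each), posterior ∝ likelihood:
  Condition Delta: 0.064
  Condition Gamma: 0.065
  Condition Beta: 0.1
Sum = 0.229.
P(Condition Beta | evidence) = 0.1 / 0.229 ≈ 0.437.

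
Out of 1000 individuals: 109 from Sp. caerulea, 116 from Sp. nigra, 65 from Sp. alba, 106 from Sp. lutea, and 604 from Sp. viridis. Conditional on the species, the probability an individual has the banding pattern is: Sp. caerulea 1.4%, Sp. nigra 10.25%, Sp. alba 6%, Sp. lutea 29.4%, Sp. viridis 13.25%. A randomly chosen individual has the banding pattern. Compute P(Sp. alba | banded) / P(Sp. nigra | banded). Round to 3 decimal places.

Unnormalized posteriors (prior × likelihood):
  Sp. caerulea: 0.109 × 0.014 = 0.001526
  Sp. nigra: 0.116 × 0.1025 = 0.01189
  Sp. alba: 0.065 × 0.06 = 0.0039
  Sp. lutea: 0.106 × 0.294 = 0.031164
  Sp. viridis: 0.604 × 0.1325 = 0.08003
Total = 0.12851.
The ratio is 0.0039 / 0.01189 (the normalizer cancels) = 0.328.

0.328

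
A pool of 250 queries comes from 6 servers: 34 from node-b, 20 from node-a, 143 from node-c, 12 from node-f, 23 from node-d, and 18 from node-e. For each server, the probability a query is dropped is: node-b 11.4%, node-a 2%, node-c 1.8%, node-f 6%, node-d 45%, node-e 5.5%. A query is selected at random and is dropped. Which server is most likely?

node-d

By Bayes' rule, posterior ∝ prior × likelihood:
  node-b: 0.136 × 0.114 = 0.015504
  node-a: 0.08 × 0.02 = 0.0016
  node-c: 0.572 × 0.018 = 0.010296
  node-f: 0.048 × 0.06 = 0.00288
  node-d: 0.092 × 0.45 = 0.0414
  node-e: 0.072 × 0.055 = 0.00396
Total = 0.07564.
Largest term belongs to node-d, so node-d is most probable.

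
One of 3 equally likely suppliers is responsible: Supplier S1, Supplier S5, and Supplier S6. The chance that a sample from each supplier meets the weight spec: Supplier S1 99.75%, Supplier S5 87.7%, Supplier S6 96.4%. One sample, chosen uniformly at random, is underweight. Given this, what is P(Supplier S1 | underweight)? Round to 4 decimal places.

0.0155

Taking complements, P(underweight | each) = Supplier S1 0.0025, Supplier S5 0.123, Supplier S6 0.036.
Since the prior is uniform, the posterior is proportional to the likelihood:
  Supplier S1: 0.0025
  Supplier S5: 0.123
  Supplier S6: 0.036
Sum = 0.1615.
P(Supplier S1 | evidence) = 0.0025 / 0.1615 ≈ 0.0155.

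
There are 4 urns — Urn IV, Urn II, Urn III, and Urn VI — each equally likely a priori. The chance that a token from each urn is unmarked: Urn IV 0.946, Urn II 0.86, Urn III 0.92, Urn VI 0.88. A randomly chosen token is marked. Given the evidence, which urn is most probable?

Urn II

Taking complements, P(marked | each) = Urn IV 0.054, Urn II 0.14, Urn III 0.08, Urn VI 0.12.
With a uniform prior (1/4 each), posterior ∝ likelihood:
  Urn IV: 0.054
  Urn II: 0.14
  Urn III: 0.08
  Urn VI: 0.12
Normalizing constant = 0.394.
Largest term belongs to Urn II, so Urn II is most probable.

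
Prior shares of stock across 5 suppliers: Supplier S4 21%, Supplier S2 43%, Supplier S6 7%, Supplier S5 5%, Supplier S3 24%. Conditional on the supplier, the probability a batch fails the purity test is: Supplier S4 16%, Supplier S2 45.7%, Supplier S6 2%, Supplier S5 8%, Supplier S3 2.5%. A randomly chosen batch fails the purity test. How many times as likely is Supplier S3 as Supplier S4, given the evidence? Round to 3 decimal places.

Prior × likelihood for each hypothesis:
  Supplier S4: 0.21 × 0.16 = 0.0336
  Supplier S2: 0.43 × 0.457 = 0.19651
  Supplier S6: 0.07 × 0.02 = 0.0014
  Supplier S5: 0.05 × 0.08 = 0.004
  Supplier S3: 0.24 × 0.025 = 0.006
Normalizing constant = 0.24151.
The ratio is 0.006 / 0.0336 (the normalizer cancels) = 0.179.

0.179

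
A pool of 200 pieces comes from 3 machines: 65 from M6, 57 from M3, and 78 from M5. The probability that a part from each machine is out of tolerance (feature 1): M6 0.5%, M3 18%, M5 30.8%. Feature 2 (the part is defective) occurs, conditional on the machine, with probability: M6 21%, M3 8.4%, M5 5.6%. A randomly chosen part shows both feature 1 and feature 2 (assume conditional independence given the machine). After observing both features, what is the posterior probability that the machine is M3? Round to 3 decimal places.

Prior × likelihood for each hypothesis:
  M6: 0.325 × 0.005 × 0.21 = 0.00034125
  M3: 0.285 × 0.18 × 0.084 = 0.0043092
  M5: 0.39 × 0.308 × 0.056 = 0.00672672
Total = 0.01137717.
P(M3 | evidence) = 0.0043092 / 0.01137717 ≈ 0.379.

0.379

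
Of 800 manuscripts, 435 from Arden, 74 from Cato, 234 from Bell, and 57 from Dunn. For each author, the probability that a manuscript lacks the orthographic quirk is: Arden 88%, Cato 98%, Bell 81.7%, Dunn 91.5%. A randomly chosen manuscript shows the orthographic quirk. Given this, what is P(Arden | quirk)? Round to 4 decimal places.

0.5151

Taking complements, P(quirk | each) = Arden 0.12, Cato 0.02, Bell 0.183, Dunn 0.085.
Unnormalized posteriors (prior × likelihood):
  Arden: 0.54375 × 0.12 = 0.06525
  Cato: 0.0925 × 0.02 = 0.00185
  Bell: 0.2925 × 0.183 = 0.0535275
  Dunn: 0.07125 × 0.085 = 0.00605625
Total = 0.12668375.
P(Arden | evidence) = 0.06525 / 0.12668375 ≈ 0.5151.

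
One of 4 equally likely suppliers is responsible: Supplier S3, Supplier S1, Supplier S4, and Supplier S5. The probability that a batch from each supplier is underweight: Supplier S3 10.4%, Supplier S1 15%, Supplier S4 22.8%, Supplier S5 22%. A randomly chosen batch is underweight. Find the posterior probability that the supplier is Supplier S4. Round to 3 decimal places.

Since the prior is uniform, the posterior is proportional to the likelihood:
  Supplier S3: 0.104
  Supplier S1: 0.15
  Supplier S4: 0.228
  Supplier S5: 0.22
Sum = 0.702.
P(Supplier S4 | evidence) = 0.228 / 0.702 ≈ 0.325.

0.325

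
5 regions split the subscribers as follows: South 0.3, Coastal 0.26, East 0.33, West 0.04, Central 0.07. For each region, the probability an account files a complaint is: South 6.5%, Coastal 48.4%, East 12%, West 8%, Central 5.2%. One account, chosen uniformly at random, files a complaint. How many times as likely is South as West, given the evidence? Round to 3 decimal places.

6.094

Unnormalized posteriors (prior × likelihood):
  South: 0.3 × 0.065 = 0.0195
  Coastal: 0.26 × 0.484 = 0.12584
  East: 0.33 × 0.12 = 0.0396
  West: 0.04 × 0.08 = 0.0032
  Central: 0.07 × 0.052 = 0.00364
Total = 0.19178.
The ratio is 0.0195 / 0.0032 (the normalizer cancels) = 6.094.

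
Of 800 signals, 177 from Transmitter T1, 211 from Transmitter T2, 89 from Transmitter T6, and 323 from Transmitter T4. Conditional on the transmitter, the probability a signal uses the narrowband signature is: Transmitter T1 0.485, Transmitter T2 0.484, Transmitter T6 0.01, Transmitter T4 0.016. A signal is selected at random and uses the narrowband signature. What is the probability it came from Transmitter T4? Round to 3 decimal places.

By Bayes' rule, posterior ∝ prior × likelihood:
  Transmitter T1: 0.22125 × 0.485 = 0.10730625
  Transmitter T2: 0.26375 × 0.484 = 0.127655
  Transmitter T6: 0.11125 × 0.01 = 0.0011125
  Transmitter T4: 0.40375 × 0.016 = 0.00646
Normalizing constant = 0.24253375.
P(Transmitter T4 | evidence) = 0.00646 / 0.24253375 ≈ 0.027.

0.027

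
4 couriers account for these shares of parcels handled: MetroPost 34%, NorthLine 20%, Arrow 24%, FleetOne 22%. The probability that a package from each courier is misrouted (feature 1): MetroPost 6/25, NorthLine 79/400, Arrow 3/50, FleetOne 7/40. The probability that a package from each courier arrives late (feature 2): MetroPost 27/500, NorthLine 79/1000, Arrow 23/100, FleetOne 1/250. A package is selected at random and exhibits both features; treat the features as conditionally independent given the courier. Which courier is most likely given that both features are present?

By Bayes' rule, posterior ∝ prior × likelihood:
  MetroPost: 0.34 × 0.24 × 0.054 = 0.0044064
  NorthLine: 0.2 × 0.1975 × 0.079 = 0.0031205
  Arrow: 0.24 × 0.06 × 0.23 = 0.003312
  FleetOne: 0.22 × 0.175 × 0.004 = 0.000154
Sum = 0.0109929.
Largest term belongs to MetroPost, so MetroPost is most probable.

MetroPost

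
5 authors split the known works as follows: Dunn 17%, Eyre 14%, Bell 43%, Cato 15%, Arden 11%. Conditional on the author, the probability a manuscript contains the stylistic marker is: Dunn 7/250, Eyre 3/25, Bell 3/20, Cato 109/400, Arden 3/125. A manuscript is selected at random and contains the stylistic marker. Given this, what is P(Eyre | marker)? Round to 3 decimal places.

0.130

Prior × likelihood for each hypothesis:
  Dunn: 0.17 × 0.028 = 0.00476
  Eyre: 0.14 × 0.12 = 0.0168
  Bell: 0.43 × 0.15 = 0.0645
  Cato: 0.15 × 0.2725 = 0.040875
  Arden: 0.11 × 0.024 = 0.00264
Total = 0.129575.
P(Eyre | evidence) = 0.0168 / 0.129575 ≈ 0.130.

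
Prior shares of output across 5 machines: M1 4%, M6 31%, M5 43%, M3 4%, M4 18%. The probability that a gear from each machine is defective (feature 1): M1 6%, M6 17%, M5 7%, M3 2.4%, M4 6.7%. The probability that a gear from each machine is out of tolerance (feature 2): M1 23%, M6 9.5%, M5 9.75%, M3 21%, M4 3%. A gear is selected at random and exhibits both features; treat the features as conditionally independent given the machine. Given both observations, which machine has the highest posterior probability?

Prior × likelihood for each hypothesis:
  M1: 0.04 × 0.06 × 0.23 = 0.000552
  M6: 0.31 × 0.17 × 0.095 = 0.0050065
  M5: 0.43 × 0.07 × 0.0975 = 0.00293475
  M3: 0.04 × 0.024 × 0.21 = 0.0002016
  M4: 0.18 × 0.067 × 0.03 = 0.0003618
Sum = 0.00905665.
Largest term belongs to M6, so M6 is most probable.

M6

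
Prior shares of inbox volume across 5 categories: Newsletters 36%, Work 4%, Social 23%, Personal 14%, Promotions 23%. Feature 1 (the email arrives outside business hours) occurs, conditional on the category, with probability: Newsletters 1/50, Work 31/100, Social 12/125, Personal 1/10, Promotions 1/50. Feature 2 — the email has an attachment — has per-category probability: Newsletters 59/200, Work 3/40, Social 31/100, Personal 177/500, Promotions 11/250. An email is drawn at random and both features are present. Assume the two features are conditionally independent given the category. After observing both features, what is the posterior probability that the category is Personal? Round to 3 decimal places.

Unnormalized posteriors (prior × likelihood):
  Newsletters: 0.36 × 0.02 × 0.295 = 0.002124
  Work: 0.04 × 0.31 × 0.075 = 0.00093
  Social: 0.23 × 0.096 × 0.31 = 0.0068448
  Personal: 0.14 × 0.1 × 0.354 = 0.004956
  Promotions: 0.23 × 0.02 × 0.044 = 0.0002024
Total = 0.0150572.
P(Personal | evidence) = 0.004956 / 0.0150572 ≈ 0.329.

0.329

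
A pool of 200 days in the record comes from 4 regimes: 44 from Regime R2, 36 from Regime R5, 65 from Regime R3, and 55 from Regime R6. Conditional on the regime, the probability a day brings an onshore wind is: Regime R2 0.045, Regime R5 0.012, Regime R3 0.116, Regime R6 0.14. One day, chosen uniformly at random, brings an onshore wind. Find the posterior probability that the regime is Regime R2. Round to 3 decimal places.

By Bayes' rule, posterior ∝ prior × likelihood:
  Regime R2: 0.22 × 0.045 = 0.0099
  Regime R5: 0.18 × 0.012 = 0.00216
  Regime R3: 0.325 × 0.116 = 0.0377
  Regime R6: 0.275 × 0.14 = 0.0385
Total = 0.08826.
P(Regime R2 | evidence) = 0.0099 / 0.08826 ≈ 0.112.

0.112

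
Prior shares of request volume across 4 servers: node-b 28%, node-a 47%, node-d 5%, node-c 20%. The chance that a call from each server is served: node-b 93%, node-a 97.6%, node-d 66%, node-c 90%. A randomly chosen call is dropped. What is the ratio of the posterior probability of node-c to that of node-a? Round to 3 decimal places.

Taking complements, P(dropped | each) = node-b 0.07, node-a 0.024, node-d 0.34, node-c 0.1.
Prior × likelihood for each hypothesis:
  node-b: 0.28 × 0.07 = 0.0196
  node-a: 0.47 × 0.024 = 0.01128
  node-d: 0.05 × 0.34 = 0.017
  node-c: 0.2 × 0.1 = 0.02
Sum = 0.06788.
The ratio is 0.02 / 0.01128 (the normalizer cancels) = 1.773.

1.773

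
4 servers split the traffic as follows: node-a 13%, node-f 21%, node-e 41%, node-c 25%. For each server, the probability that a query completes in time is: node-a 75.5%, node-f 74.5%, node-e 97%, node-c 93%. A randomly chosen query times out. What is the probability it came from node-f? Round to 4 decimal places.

0.4648

Taking complements, P(timeout | each) = node-a 0.245, node-f 0.255, node-e 0.03, node-c 0.07.
Unnormalized posteriors (prior × likelihood):
  node-a: 0.13 × 0.245 = 0.03185
  node-f: 0.21 × 0.255 = 0.05355
  node-e: 0.41 × 0.03 = 0.0123
  node-c: 0.25 × 0.07 = 0.0175
Total = 0.1152.
P(node-f | evidence) = 0.05355 / 0.1152 ≈ 0.4648.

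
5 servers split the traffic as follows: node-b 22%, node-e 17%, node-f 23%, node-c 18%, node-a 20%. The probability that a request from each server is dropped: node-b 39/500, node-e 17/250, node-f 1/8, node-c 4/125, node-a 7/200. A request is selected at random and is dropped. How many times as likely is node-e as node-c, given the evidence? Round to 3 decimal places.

2.007

Unnormalized posteriors (prior × likelihood):
  node-b: 0.22 × 0.078 = 0.01716
  node-e: 0.17 × 0.068 = 0.01156
  node-f: 0.23 × 0.125 = 0.02875
  node-c: 0.18 × 0.032 = 0.00576
  node-a: 0.2 × 0.035 = 0.007
Normalizing constant = 0.07023.
The ratio is 0.01156 / 0.00576 (the normalizer cancels) = 2.007.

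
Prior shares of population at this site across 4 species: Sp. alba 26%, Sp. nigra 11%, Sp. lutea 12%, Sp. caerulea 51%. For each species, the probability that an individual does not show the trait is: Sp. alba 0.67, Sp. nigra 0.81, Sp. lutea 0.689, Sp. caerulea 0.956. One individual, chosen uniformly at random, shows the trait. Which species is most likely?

Taking complements, P(trait | each) = Sp. alba 0.33, Sp. nigra 0.19, Sp. lutea 0.311, Sp. caerulea 0.044.
Compute prior × likelihood for every hypothesis:
  Sp. alba: 0.26 × 0.33 = 0.0858
  Sp. nigra: 0.11 × 0.19 = 0.0209
  Sp. lutea: 0.12 × 0.311 = 0.03732
  Sp. caerulea: 0.51 × 0.044 = 0.02244
Total = 0.16646.
Largest term belongs to Sp. alba, so Sp. alba is most probable.

Sp. alba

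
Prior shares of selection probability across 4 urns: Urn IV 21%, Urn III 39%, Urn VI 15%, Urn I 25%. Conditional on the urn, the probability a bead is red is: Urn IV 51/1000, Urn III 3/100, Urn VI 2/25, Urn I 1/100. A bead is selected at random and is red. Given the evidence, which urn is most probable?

Urn VI

Prior × likelihood for each hypothesis:
  Urn IV: 0.21 × 0.051 = 0.01071
  Urn III: 0.39 × 0.03 = 0.0117
  Urn VI: 0.15 × 0.08 = 0.012
  Urn I: 0.25 × 0.01 = 0.0025
Normalizing constant = 0.03691.
Largest term belongs to Urn VI, so Urn VI is most probable.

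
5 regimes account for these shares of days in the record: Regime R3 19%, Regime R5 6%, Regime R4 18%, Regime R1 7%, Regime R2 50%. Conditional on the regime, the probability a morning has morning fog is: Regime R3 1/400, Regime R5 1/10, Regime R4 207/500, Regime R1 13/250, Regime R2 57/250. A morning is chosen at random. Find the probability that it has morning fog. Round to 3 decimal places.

0.199

Prior × likelihood for each hypothesis:
  Regime R3: 0.19 × 0.0025 = 0.000475
  Regime R5: 0.06 × 0.1 = 0.006
  Regime R4: 0.18 × 0.414 = 0.07452
  Regime R1: 0.07 × 0.052 = 0.00364
  Regime R2: 0.5 × 0.228 = 0.114
P(fog) = 0.000475 + 0.006 + 0.07452 + 0.00364 + 0.114 = 0.198635 → 0.199.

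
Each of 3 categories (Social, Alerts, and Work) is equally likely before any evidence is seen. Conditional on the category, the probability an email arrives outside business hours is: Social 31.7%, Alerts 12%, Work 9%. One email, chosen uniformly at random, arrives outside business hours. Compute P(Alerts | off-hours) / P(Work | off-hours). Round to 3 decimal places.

1.333

With a uniform prior (1/3 each), posterior ∝ likelihood:
  Social: 0.317
  Alerts: 0.12
  Work: 0.09
Sum = 0.527.
The ratio is 0.12 / 0.09 (the normalizer cancels) = 1.333.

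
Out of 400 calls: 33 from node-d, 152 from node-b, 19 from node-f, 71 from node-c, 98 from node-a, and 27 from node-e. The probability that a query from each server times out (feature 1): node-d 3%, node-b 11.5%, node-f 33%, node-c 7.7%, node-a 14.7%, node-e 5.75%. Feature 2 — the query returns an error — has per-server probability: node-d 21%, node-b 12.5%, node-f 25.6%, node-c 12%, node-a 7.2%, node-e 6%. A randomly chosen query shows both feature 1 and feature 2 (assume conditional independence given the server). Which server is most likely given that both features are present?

Unnormalized posteriors (prior × likelihood):
  node-d: 0.0825 × 0.03 × 0.21 = 0.00051975
  node-b: 0.38 × 0.115 × 0.125 = 0.0054625
  node-f: 0.0475 × 0.33 × 0.256 = 0.0040128
  node-c: 0.1775 × 0.077 × 0.12 = 0.0016401
  node-a: 0.245 × 0.147 × 0.072 = 0.00259308
  node-e: 0.0675 × 0.0575 × 0.06 = 0.000232875
Normalizing constant = 0.014461105.
Largest term belongs to node-b, so node-b is most probable.

node-b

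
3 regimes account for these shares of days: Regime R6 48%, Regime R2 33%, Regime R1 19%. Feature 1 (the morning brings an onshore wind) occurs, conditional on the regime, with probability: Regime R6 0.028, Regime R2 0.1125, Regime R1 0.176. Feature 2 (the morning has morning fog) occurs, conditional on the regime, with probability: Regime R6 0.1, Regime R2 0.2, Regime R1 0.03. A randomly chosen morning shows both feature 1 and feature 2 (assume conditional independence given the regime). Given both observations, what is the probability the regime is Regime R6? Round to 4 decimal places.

By Bayes' rule, posterior ∝ prior × likelihood:
  Regime R6: 0.48 × 0.028 × 0.1 = 0.001344
  Regime R2: 0.33 × 0.1125 × 0.2 = 0.007425
  Regime R1: 0.19 × 0.176 × 0.03 = 0.0010032
Normalizing constant = 0.0097722.
P(Regime R6 | evidence) = 0.001344 / 0.0097722 ≈ 0.1375.

0.1375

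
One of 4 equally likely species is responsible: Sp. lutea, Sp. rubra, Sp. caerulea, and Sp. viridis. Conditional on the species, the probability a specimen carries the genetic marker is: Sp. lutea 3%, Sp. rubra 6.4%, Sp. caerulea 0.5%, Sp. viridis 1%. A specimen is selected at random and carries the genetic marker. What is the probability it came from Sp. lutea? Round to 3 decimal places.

0.275

With a uniform prior (1/4 each), posterior ∝ likelihood:
  Sp. lutea: 0.03
  Sp. rubra: 0.064
  Sp. caerulea: 0.005
  Sp. viridis: 0.01
Sum = 0.109.
P(Sp. lutea | evidence) = 0.03 / 0.109 ≈ 0.275.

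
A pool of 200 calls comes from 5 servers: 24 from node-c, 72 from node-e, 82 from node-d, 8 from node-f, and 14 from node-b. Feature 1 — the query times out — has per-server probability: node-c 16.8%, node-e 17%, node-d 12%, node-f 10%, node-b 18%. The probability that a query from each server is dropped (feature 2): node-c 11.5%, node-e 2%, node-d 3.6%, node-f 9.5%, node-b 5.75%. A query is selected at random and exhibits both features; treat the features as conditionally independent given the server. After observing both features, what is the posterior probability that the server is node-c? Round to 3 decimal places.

0.361

Unnormalized posteriors (prior × likelihood):
  node-c: 0.12 × 0.168 × 0.115 = 0.0023184
  node-e: 0.36 × 0.17 × 0.02 = 0.001224
  node-d: 0.41 × 0.12 × 0.036 = 0.0017712
  node-f: 0.04 × 0.1 × 0.095 = 0.00038
  node-b: 0.07 × 0.18 × 0.0575 = 0.0007245
Normalizing constant = 0.0064181.
P(node-c | evidence) = 0.0023184 / 0.0064181 ≈ 0.361.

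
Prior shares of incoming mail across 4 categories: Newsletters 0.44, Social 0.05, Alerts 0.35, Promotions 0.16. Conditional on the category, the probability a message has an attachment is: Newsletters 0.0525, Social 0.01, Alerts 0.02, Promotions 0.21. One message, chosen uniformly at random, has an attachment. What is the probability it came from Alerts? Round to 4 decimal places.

Prior × likelihood for each hypothesis:
  Newsletters: 0.44 × 0.0525 = 0.0231
  Social: 0.05 × 0.01 = 0.0005
  Alerts: 0.35 × 0.02 = 0.007
  Promotions: 0.16 × 0.21 = 0.0336
Sum = 0.0642.
P(Alerts | evidence) = 0.007 / 0.0642 ≈ 0.1090.

0.1090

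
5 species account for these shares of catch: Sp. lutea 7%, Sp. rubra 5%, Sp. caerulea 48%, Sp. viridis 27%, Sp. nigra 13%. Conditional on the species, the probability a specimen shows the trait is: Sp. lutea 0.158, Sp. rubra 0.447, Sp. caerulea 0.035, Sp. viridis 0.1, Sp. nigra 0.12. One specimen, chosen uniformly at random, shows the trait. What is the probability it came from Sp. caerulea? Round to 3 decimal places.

Unnormalized posteriors (prior × likelihood):
  Sp. lutea: 0.07 × 0.158 = 0.01106
  Sp. rubra: 0.05 × 0.447 = 0.02235
  Sp. caerulea: 0.48 × 0.035 = 0.0168
  Sp. viridis: 0.27 × 0.1 = 0.027
  Sp. nigra: 0.13 × 0.12 = 0.0156
Sum = 0.09281.
P(Sp. caerulea | evidence) = 0.0168 / 0.09281 ≈ 0.181.

0.181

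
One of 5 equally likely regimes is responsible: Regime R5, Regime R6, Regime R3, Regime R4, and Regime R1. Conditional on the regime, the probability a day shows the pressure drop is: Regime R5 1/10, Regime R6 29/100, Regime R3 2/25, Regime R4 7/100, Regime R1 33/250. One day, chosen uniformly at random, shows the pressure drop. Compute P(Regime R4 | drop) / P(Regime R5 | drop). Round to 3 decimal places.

0.700

Since the prior is uniform, the posterior is proportional to the likelihood:
  Regime R5: 0.1
  Regime R6: 0.29
  Regime R3: 0.08
  Regime R4: 0.07
  Regime R1: 0.132
Sum = 0.672.
The ratio is 0.07 / 0.1 (the normalizer cancels) = 0.700.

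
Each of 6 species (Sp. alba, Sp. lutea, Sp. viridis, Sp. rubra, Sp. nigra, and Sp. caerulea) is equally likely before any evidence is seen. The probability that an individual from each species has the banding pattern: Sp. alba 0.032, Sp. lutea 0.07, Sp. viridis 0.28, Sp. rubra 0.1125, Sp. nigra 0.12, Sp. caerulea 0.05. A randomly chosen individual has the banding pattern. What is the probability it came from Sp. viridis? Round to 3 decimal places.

Since the prior is uniform, the posterior is proportional to the likelihood:
  Sp. alba: 0.032
  Sp. lutea: 0.07
  Sp. viridis: 0.28
  Sp. rubra: 0.1125
  Sp. nigra: 0.12
  Sp. caerulea: 0.05
Normalizing constant = 0.6645.
P(Sp. viridis | evidence) = 0.28 / 0.6645 ≈ 0.421.

0.421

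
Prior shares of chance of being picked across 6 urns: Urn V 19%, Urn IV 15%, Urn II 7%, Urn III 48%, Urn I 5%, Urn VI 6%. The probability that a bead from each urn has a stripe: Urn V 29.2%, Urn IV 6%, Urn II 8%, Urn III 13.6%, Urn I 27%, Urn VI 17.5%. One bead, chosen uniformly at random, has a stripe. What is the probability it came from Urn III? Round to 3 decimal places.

Compute prior × likelihood for every hypothesis:
  Urn V: 0.19 × 0.292 = 0.05548
  Urn IV: 0.15 × 0.06 = 0.009
  Urn II: 0.07 × 0.08 = 0.0056
  Urn III: 0.48 × 0.136 = 0.06528
  Urn I: 0.05 × 0.27 = 0.0135
  Urn VI: 0.06 × 0.175 = 0.0105
Normalizing constant = 0.15936.
P(Urn III | evidence) = 0.06528 / 0.15936 ≈ 0.410.

0.410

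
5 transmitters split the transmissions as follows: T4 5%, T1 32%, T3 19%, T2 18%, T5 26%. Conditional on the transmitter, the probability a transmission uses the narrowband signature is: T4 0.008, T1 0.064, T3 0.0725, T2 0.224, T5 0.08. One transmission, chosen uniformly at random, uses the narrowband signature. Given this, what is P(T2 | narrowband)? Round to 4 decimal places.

Compute prior × likelihood for every hypothesis:
  T4: 0.05 × 0.008 = 0.0004
  T1: 0.32 × 0.064 = 0.02048
  T3: 0.19 × 0.0725 = 0.013775
  T2: 0.18 × 0.224 = 0.04032
  T5: 0.26 × 0.08 = 0.0208
Total = 0.095775.
P(T2 | evidence) = 0.04032 / 0.095775 ≈ 0.4210.

0.4210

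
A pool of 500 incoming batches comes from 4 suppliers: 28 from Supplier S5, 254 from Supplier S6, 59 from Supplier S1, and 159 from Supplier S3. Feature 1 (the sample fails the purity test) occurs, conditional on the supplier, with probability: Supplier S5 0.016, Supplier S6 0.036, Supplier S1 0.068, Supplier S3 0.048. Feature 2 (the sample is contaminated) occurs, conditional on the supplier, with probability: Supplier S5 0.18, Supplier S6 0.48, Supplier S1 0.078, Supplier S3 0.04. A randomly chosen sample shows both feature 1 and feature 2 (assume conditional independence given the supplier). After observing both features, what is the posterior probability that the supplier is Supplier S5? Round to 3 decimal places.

By Bayes' rule, posterior ∝ prior × likelihood:
  Supplier S5: 0.056 × 0.016 × 0.18 = 0.00016128
  Supplier S6: 0.508 × 0.036 × 0.48 = 0.00877824
  Supplier S1: 0.118 × 0.068 × 0.078 = 0.000625872
  Supplier S3: 0.318 × 0.048 × 0.04 = 0.00061056
Total = 0.010175952.
P(Supplier S5 | evidence) = 0.00016128 / 0.010175952 ≈ 0.016.

0.016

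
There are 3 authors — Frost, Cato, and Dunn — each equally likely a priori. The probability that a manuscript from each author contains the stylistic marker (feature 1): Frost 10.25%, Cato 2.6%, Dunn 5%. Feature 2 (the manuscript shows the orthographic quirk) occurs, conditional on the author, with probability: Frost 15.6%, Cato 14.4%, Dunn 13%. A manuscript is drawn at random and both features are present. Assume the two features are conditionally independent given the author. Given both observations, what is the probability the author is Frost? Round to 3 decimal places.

0.610

With a uniform prior (1/3 each), posterior ∝ likelihood:
  Frost: 0.1025 × 0.156 = 0.01599
  Cato: 0.026 × 0.144 = 0.003744
  Dunn: 0.05 × 0.13 = 0.0065
Sum = 0.026234.
P(Frost | evidence) = 0.01599 / 0.026234 ≈ 0.610.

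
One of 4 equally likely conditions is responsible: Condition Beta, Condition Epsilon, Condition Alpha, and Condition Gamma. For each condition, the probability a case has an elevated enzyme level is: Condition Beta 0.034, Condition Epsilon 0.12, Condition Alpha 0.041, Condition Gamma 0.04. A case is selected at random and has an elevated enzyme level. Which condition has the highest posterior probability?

Condition Epsilon

Since the prior is uniform, the posterior is proportional to the likelihood:
  Condition Beta: 0.034
  Condition Epsilon: 0.12
  Condition Alpha: 0.041
  Condition Gamma: 0.04
Normalizing constant = 0.235.
Largest term belongs to Condition Epsilon, so Condition Epsilon is most probable.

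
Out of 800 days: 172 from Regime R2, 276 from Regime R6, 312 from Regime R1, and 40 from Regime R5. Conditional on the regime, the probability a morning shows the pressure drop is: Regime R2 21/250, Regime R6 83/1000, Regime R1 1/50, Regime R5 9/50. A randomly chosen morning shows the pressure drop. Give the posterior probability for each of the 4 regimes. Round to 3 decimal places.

Regime R2 0.284, Regime R6 0.451, Regime R1 0.123, Regime R5 0.142

Unnormalized posteriors (prior × likelihood):
  Regime R2: 0.215 × 0.084 = 0.01806
  Regime R6: 0.345 × 0.083 = 0.028635
  Regime R1: 0.39 × 0.02 = 0.0078
  Regime R5: 0.05 × 0.18 = 0.009
Total = 0.063495.
P(Regime R2 | drop) = 0.01806/0.063495 ≈ 0.284
P(Regime R6 | drop) = 0.028635/0.063495 ≈ 0.451
P(Regime R1 | drop) = 0.0078/0.063495 ≈ 0.123
P(Regime R5 | drop) = 0.009/0.063495 ≈ 0.142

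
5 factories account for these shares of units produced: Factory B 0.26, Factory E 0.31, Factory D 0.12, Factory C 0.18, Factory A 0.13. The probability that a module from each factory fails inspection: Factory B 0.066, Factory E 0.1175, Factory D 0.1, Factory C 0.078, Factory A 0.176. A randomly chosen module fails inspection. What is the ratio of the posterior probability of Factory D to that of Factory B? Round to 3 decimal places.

Unnormalized posteriors (prior × likelihood):
  Factory B: 0.26 × 0.066 = 0.01716
  Factory E: 0.31 × 0.1175 = 0.036425
  Factory D: 0.12 × 0.1 = 0.012
  Factory C: 0.18 × 0.078 = 0.01404
  Factory A: 0.13 × 0.176 = 0.02288
Total = 0.102505.
The ratio is 0.012 / 0.01716 (the normalizer cancels) = 0.699.

0.699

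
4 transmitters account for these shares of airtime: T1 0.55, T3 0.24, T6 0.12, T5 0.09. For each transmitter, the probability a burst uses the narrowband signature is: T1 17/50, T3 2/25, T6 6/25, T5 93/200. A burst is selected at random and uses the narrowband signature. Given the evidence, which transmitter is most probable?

T1

By Bayes' rule, posterior ∝ prior × likelihood:
  T1: 0.55 × 0.34 = 0.187
  T3: 0.24 × 0.08 = 0.0192
  T6: 0.12 × 0.24 = 0.0288
  T5: 0.09 × 0.465 = 0.04185
Normalizing constant = 0.27685.
Largest term belongs to T1, so T1 is most probable.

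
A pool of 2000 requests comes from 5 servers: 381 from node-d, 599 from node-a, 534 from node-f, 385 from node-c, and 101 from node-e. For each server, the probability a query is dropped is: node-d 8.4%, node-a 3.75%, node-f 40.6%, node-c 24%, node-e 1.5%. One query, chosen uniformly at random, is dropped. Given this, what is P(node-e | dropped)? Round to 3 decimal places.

Compute prior × likelihood for every hypothesis:
  node-d: 0.1905 × 0.084 = 0.016002
  node-a: 0.2995 × 0.0375 = 0.01123125
  node-f: 0.267 × 0.406 = 0.108402
  node-c: 0.1925 × 0.24 = 0.0462
  node-e: 0.0505 × 0.015 = 0.0007575
Total = 0.18259275.
P(node-e | evidence) = 0.0007575 / 0.18259275 ≈ 0.004.

0.004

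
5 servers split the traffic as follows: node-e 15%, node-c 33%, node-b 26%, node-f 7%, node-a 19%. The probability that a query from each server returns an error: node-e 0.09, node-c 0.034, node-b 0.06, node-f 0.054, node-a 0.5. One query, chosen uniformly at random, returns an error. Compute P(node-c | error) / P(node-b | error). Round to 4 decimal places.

Prior × likelihood for each hypothesis:
  node-e: 0.15 × 0.09 = 0.0135
  node-c: 0.33 × 0.034 = 0.01122
  node-b: 0.26 × 0.06 = 0.0156
  node-f: 0.07 × 0.054 = 0.00378
  node-a: 0.19 × 0.5 = 0.095
Sum = 0.1391.
The ratio is 0.01122 / 0.0156 (the normalizer cancels) = 0.7192.

0.7192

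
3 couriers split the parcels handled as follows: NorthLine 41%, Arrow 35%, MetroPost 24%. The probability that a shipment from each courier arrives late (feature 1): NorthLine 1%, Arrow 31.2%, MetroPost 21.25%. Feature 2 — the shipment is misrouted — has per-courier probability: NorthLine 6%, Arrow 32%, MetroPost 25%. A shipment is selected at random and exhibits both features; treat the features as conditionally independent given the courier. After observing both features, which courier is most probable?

Arrow

Compute prior × likelihood for every hypothesis:
  NorthLine: 0.41 × 0.01 × 0.06 = 0.000246
  Arrow: 0.35 × 0.312 × 0.32 = 0.034944
  MetroPost: 0.24 × 0.2125 × 0.25 = 0.01275
Total = 0.04794.
Largest term belongs to Arrow, so Arrow is most probable.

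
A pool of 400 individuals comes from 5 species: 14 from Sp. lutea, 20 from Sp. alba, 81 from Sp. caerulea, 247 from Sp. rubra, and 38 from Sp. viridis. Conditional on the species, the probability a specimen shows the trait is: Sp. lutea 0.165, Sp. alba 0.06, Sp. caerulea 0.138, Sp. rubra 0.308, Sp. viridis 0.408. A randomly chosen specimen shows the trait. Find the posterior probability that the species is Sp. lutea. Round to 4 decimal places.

Compute prior × likelihood for every hypothesis:
  Sp. lutea: 0.035 × 0.165 = 0.005775
  Sp. alba: 0.05 × 0.06 = 0.003
  Sp. caerulea: 0.2025 × 0.138 = 0.027945
  Sp. rubra: 0.6175 × 0.308 = 0.19019
  Sp. viridis: 0.095 × 0.408 = 0.03876
Sum = 0.26567.
P(Sp. lutea | evidence) = 0.005775 / 0.26567 ≈ 0.0217.

0.0217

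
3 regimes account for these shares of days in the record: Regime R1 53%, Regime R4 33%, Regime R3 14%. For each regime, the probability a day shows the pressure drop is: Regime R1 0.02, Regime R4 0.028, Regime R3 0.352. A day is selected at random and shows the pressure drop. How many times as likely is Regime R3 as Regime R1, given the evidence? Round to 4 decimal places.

4.6491

Compute prior × likelihood for every hypothesis:
  Regime R1: 0.53 × 0.02 = 0.0106
  Regime R4: 0.33 × 0.028 = 0.00924
  Regime R3: 0.14 × 0.352 = 0.04928
Normalizing constant = 0.06912.
The ratio is 0.04928 / 0.0106 (the normalizer cancels) = 4.6491.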